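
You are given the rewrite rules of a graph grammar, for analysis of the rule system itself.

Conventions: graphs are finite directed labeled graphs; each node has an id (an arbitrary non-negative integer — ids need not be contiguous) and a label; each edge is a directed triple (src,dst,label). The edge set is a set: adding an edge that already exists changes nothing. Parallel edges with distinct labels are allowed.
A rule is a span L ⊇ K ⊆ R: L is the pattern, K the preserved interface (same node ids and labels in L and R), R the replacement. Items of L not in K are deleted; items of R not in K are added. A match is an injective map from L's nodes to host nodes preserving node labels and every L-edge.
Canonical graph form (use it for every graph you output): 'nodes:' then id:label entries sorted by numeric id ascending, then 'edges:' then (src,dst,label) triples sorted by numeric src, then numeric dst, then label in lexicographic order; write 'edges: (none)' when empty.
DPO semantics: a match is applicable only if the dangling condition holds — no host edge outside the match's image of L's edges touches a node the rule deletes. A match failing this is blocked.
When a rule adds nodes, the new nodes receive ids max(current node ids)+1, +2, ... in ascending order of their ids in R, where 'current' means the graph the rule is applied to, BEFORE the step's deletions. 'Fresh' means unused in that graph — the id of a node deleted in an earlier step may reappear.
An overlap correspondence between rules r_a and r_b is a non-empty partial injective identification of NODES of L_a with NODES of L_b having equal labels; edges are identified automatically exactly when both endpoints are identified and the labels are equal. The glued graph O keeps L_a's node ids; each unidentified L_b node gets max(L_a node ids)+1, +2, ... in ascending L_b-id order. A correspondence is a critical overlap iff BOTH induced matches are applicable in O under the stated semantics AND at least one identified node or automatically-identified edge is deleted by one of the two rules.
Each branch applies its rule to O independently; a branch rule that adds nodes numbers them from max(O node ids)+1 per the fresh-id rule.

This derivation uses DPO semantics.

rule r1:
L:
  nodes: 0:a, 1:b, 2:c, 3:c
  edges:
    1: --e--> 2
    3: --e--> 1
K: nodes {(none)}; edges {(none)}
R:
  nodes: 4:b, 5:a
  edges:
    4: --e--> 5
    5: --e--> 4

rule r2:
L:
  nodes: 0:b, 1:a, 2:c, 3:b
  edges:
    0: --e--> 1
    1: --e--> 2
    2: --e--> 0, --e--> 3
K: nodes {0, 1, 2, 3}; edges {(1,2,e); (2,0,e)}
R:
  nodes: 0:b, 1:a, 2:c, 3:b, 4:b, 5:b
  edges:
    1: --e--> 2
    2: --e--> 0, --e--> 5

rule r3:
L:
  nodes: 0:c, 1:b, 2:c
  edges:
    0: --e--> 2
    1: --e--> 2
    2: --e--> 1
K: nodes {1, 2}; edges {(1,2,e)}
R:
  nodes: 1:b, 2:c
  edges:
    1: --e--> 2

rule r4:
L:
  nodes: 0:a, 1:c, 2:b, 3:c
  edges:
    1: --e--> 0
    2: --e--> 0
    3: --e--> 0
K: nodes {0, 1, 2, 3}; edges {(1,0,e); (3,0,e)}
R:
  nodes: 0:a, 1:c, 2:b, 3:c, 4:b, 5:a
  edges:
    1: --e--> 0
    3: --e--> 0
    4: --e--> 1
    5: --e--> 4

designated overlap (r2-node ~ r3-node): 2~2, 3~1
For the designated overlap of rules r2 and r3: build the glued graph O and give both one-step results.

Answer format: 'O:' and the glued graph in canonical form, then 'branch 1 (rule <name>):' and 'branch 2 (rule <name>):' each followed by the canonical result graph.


O:
nodes: 0:b, 1:a, 2:c, 3:b, 4:c
edges: (0,1,e); (1,2,e); (2,0,e); (2,3,e); (3,2,e); (4,2,e)
branch 1 (rule r2):
nodes: 0:b, 1:a, 2:c, 3:b, 4:c, 5:b, 6:b
edges: (1,2,e); (2,0,e); (2,6,e); (3,2,e); (4,2,e)
branch 2 (rule r3):
nodes: 0:b, 1:a, 2:c, 3:b
edges: (0,1,e); (1,2,e); (2,0,e); (3,2,e)


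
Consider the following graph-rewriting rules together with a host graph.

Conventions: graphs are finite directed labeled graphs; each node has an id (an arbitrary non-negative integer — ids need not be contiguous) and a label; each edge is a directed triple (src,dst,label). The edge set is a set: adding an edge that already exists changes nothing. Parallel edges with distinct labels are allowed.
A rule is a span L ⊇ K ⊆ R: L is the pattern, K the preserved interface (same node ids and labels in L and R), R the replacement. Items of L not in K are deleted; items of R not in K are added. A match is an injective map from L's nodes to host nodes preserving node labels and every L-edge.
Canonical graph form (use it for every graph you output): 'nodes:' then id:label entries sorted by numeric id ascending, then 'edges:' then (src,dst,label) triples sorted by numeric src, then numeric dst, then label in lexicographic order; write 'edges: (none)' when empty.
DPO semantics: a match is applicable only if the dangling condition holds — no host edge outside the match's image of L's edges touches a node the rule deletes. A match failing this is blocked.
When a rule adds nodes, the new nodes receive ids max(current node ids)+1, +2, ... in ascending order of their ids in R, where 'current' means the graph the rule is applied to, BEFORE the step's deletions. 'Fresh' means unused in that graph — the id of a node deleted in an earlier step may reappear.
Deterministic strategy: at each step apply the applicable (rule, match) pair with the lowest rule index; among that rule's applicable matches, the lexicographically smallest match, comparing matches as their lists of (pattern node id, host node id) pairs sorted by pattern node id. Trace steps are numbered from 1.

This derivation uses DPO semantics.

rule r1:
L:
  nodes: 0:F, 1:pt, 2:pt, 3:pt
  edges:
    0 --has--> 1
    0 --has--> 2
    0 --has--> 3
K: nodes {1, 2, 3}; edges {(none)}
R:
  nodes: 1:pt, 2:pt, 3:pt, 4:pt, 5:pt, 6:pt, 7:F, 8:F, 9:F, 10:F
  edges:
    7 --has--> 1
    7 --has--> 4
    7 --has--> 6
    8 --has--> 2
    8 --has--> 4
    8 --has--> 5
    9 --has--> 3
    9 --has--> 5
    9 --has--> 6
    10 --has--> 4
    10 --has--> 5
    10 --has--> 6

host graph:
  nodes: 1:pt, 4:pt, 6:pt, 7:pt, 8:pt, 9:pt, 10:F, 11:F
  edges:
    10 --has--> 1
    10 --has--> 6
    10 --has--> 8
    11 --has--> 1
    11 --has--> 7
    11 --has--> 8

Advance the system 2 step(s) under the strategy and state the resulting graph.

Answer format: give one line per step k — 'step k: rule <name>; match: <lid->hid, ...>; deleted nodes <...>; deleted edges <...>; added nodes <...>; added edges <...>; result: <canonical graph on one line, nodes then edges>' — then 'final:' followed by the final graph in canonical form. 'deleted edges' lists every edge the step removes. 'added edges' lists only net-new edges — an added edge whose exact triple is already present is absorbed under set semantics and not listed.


step 1: rule r1; match: 0->10, 1->1, 2->6, 3->8; deleted nodes 10; deleted edges (10,1,has); (10,6,has); (10,8,has); added nodes 12, 13, 14, 15, 16, 17, 18; added edges (15,1,has); (15,12,has); (15,14,has); (16,6,has); (16,12,has); (16,13,has); (17,8,has); (17,13,has); (17,14,has); (18,12,has); (18,13,has); (18,14,has); result: nodes: 1:pt, 4:pt, 6:pt, 7:pt, 8:pt, 9:pt, 11:F, 12:pt, 13:pt, 14:pt, 15:F, 16:F, 17:F, 18:F edges: (11,1,has); (11,7,has); (11,8,has); (15,1,has); (15,12,has); (15,14,has); (16,6,has); (16,12,has); (16,13,has); (17,8,has); (17,13,has); (17,14,has); (18,12,has); (18,13,has); (18,14,has)
step 2: rule r1; match: 0->11, 1->1, 2->7, 3->8; deleted nodes 11; deleted edges (11,1,has); (11,7,has); (11,8,has); added nodes 19, 20, 21, 22, 23, 24, 25; added edges (22,1,has); (22,19,has); (22,21,has); (23,7,has); (23,19,has); (23,20,has); (24,8,has); (24,20,has); (24,21,has); (25,19,has); (25,20,has); (25,21,has); result: nodes: 1:pt, 4:pt, 6:pt, 7:pt, 8:pt, 9:pt, 12:pt, 13:pt, 14:pt, 15:F, 16:F, 17:F, 18:F, 19:pt, 20:pt, 21:pt, 22:F, 23:F, 24:F, 25:F edges: (15,1,has); (15,12,has); (15,14,has); (16,6,has); (16,12,has); (16,13,has); (17,8,has); (17,13,has); (17,14,has); (18,12,has); (18,13,has); (18,14,has); (22,1,has); (22,19,has); (22,21,has); (23,7,has); (23,19,has); (23,20,has); (24,8,has); (24,20,has); (24,21,has); (25,19,has); (25,20,has); (25,21,has)
final:
nodes: 1:pt, 4:pt, 6:pt, 7:pt, 8:pt, 9:pt, 12:pt, 13:pt, 14:pt, 15:F, 16:F, 17:F, 18:F, 19:pt, 20:pt, 21:pt, 22:F, 23:F, 24:F, 25:F
edges: (15,1,has); (15,12,has); (15,14,has); (16,6,has); (16,12,has); (16,13,has); (17,8,has); (17,13,has); (17,14,has); (18,12,has); (18,13,has); (18,14,has); (22,1,has); (22,19,has); (22,21,has); (23,7,has); (23,19,has); (23,20,has); (24,8,has); (24,20,has); (24,21,has); (25,19,has); (25,20,has); (25,21,has)


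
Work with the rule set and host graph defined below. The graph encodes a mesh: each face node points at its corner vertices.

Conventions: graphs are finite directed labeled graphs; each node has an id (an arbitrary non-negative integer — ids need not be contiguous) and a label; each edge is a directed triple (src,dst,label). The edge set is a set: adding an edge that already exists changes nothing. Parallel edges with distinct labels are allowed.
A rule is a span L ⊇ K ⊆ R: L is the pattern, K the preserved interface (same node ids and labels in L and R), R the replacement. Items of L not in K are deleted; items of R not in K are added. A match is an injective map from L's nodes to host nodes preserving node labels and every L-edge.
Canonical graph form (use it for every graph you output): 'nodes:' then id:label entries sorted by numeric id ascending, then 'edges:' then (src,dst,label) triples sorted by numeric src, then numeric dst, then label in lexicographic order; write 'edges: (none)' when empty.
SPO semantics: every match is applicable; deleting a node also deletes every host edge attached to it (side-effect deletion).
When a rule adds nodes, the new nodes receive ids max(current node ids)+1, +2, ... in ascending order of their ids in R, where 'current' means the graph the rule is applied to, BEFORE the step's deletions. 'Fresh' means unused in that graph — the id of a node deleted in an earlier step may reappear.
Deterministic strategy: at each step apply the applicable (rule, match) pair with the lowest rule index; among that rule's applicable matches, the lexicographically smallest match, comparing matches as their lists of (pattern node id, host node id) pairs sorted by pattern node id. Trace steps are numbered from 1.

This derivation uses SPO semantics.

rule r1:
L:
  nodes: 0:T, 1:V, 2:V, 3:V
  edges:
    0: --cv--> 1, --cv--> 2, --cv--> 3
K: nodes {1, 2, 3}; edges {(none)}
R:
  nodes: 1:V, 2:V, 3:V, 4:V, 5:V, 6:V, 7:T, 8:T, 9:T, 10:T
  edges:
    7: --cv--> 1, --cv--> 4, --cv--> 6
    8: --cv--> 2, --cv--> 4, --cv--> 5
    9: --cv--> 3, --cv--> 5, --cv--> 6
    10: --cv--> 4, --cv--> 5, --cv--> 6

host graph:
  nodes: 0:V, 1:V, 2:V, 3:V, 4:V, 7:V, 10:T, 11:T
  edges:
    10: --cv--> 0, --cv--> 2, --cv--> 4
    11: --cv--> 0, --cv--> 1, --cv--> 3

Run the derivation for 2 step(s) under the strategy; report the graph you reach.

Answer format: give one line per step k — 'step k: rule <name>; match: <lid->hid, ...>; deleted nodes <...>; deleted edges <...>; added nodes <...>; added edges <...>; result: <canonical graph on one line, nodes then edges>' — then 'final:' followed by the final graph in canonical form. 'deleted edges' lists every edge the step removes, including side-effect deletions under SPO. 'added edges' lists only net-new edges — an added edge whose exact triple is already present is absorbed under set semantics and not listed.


step 1: rule r1; match: 0->10, 1->0, 2->2, 3->4; deleted nodes 10; deleted edges (10,0,cv); (10,2,cv); (10,4,cv); added nodes 12, 13, 14, 15, 16, 17, 18; added edges (15,0,cv); (15,12,cv); (15,14,cv); (16,2,cv); (16,12,cv); (16,13,cv); (17,4,cv); (17,13,cv); (17,14,cv); (18,12,cv); (18,13,cv); (18,14,cv); result: nodes: 0:V, 1:V, 2:V, 3:V, 4:V, 7:V, 11:T, 12:V, 13:V, 14:V, 15:T, 16:T, 17:T, 18:T edges: (11,0,cv); (11,1,cv); (11,3,cv); (15,0,cv); (15,12,cv); (15,14,cv); (16,2,cv); (16,12,cv); (16,13,cv); (17,4,cv); (17,13,cv); (17,14,cv); (18,12,cv); (18,13,cv); (18,14,cv)
step 2: rule r1; match: 0->11, 1->0, 2->1, 3->3; deleted nodes 11; deleted edges (11,0,cv); (11,1,cv); (11,3,cv); added nodes 19, 20, 21, 22, 23, 24, 25; added edges (22,0,cv); (22,19,cv); (22,21,cv); (23,1,cv); (23,19,cv); (23,20,cv); (24,3,cv); (24,20,cv); (24,21,cv); (25,19,cv); (25,20,cv); (25,21,cv); result: nodes: 0:V, 1:V, 2:V, 3:V, 4:V, 7:V, 12:V, 13:V, 14:V, 15:T, 16:T, 17:T, 18:T, 19:V, 20:V, 21:V, 22:T, 23:T, 24:T, 25:T edges: (15,0,cv); (15,12,cv); (15,14,cv); (16,2,cv); (16,12,cv); (16,13,cv); (17,4,cv); (17,13,cv); (17,14,cv); (18,12,cv); (18,13,cv); (18,14,cv); (22,0,cv); (22,19,cv); (22,21,cv); (23,1,cv); (23,19,cv); (23,20,cv); (24,3,cv); (24,20,cv); (24,21,cv); (25,19,cv); (25,20,cv); (25,21,cv)
final:
nodes: 0:V, 1:V, 2:V, 3:V, 4:V, 7:V, 12:V, 13:V, 14:V, 15:T, 16:T, 17:T, 18:T, 19:V, 20:V, 21:V, 22:T, 23:T, 24:T, 25:T
edges: (15,0,cv); (15,12,cv); (15,14,cv); (16,2,cv); (16,12,cv); (16,13,cv); (17,4,cv); (17,13,cv); (17,14,cv); (18,12,cv); (18,13,cv); (18,14,cv); (22,0,cv); (22,19,cv); (22,21,cv); (23,1,cv); (23,19,cv); (23,20,cv); (24,3,cv); (24,20,cv); (24,21,cv); (25,19,cv); (25,20,cv); (25,21,cv)


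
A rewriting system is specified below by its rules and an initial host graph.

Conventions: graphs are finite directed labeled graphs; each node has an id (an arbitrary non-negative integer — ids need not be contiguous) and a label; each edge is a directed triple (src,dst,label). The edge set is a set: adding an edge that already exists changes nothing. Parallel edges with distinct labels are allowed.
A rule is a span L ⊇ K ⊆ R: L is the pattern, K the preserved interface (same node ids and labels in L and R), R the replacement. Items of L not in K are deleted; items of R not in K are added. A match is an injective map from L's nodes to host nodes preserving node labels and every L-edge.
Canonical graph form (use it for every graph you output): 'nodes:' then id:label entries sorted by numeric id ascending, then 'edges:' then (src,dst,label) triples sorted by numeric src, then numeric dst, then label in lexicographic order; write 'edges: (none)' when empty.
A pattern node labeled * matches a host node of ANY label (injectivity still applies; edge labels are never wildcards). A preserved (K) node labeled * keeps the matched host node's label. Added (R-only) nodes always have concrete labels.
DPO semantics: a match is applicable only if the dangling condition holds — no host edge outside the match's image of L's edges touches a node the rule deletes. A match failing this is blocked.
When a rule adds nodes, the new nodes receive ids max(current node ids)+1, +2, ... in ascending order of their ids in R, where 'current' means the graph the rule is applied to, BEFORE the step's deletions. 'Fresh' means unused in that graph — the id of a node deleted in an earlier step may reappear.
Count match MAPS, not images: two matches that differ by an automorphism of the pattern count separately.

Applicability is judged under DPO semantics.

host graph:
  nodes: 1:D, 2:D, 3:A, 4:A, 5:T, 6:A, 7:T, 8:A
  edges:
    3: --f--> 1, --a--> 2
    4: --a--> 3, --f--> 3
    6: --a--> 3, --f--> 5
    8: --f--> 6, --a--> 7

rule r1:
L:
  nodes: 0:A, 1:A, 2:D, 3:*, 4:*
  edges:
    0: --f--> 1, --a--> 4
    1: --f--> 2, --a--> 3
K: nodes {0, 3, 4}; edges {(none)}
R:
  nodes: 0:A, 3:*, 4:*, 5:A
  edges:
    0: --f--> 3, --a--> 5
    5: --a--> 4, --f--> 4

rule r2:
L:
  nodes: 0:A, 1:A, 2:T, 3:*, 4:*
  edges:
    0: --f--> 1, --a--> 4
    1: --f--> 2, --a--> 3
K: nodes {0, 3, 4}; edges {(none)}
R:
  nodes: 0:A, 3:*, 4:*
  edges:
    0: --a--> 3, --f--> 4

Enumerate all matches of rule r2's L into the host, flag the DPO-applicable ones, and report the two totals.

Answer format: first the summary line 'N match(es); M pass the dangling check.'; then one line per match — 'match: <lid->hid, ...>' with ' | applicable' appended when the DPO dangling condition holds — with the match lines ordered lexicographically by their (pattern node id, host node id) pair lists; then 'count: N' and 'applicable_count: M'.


1 match(es); 1 pass the dangling check.
match: 0->8, 1->6, 2->5, 3->3, 4->7 | applicable
count: 1
applicable_count: 1


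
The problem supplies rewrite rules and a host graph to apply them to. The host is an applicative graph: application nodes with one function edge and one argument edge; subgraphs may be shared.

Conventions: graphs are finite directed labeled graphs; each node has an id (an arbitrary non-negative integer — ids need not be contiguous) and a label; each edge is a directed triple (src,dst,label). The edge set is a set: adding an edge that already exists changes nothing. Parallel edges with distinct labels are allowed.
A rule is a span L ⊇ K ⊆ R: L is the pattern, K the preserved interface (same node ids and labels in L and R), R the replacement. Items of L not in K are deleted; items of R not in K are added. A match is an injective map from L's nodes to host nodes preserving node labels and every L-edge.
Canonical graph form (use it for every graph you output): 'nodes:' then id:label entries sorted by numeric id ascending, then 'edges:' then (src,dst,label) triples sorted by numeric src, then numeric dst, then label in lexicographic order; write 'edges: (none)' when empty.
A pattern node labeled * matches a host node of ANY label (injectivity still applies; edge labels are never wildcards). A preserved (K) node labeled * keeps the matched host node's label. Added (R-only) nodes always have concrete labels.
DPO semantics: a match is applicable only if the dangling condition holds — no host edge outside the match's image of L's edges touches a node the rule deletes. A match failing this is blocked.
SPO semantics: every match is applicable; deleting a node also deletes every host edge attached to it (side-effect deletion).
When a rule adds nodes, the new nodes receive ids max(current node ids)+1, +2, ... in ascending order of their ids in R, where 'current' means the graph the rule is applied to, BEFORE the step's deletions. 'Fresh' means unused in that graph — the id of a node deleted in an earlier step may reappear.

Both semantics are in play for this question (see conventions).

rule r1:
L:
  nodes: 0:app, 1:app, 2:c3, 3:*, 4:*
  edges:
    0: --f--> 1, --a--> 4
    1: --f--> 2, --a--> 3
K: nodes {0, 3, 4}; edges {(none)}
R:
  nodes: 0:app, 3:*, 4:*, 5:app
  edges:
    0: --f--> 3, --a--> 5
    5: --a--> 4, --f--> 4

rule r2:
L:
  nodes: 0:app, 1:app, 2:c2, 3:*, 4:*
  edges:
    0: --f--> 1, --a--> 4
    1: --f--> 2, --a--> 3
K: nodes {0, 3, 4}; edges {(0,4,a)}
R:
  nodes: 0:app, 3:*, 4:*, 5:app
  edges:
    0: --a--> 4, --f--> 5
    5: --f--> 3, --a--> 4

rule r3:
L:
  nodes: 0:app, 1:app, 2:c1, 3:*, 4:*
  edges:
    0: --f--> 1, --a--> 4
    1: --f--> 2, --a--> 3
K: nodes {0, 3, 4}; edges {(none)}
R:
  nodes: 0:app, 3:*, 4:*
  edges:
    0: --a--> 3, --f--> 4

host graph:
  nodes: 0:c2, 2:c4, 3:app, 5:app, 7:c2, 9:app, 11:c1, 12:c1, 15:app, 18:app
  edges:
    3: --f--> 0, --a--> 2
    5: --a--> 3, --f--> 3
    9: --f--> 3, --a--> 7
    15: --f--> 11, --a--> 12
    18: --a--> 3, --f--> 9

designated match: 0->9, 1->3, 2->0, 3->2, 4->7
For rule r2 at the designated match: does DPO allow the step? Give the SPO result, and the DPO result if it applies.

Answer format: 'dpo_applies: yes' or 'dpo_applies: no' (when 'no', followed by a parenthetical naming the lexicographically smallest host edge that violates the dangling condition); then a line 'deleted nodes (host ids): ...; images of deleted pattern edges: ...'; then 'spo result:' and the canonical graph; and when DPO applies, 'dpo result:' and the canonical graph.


dpo_applies: no
(the rule deletes node 3, which keeps host edge (5,3,a) outside the match image — the dangling condition fails, DPO blocks; SPO proceeds and side-deletes such edges)
deleted nodes (host ids): 0, 3; images of deleted pattern edges: (3,0,f); (3,2,a); (9,3,f)
spo result:
nodes: 2:c4, 5:app, 7:c2, 9:app, 11:c1, 12:c1, 15:app, 18:app, 19:app
edges: (9,7,a); (9,19,f); (15,11,f); (15,12,a); (18,9,f); (19,2,f); (19,7,a)


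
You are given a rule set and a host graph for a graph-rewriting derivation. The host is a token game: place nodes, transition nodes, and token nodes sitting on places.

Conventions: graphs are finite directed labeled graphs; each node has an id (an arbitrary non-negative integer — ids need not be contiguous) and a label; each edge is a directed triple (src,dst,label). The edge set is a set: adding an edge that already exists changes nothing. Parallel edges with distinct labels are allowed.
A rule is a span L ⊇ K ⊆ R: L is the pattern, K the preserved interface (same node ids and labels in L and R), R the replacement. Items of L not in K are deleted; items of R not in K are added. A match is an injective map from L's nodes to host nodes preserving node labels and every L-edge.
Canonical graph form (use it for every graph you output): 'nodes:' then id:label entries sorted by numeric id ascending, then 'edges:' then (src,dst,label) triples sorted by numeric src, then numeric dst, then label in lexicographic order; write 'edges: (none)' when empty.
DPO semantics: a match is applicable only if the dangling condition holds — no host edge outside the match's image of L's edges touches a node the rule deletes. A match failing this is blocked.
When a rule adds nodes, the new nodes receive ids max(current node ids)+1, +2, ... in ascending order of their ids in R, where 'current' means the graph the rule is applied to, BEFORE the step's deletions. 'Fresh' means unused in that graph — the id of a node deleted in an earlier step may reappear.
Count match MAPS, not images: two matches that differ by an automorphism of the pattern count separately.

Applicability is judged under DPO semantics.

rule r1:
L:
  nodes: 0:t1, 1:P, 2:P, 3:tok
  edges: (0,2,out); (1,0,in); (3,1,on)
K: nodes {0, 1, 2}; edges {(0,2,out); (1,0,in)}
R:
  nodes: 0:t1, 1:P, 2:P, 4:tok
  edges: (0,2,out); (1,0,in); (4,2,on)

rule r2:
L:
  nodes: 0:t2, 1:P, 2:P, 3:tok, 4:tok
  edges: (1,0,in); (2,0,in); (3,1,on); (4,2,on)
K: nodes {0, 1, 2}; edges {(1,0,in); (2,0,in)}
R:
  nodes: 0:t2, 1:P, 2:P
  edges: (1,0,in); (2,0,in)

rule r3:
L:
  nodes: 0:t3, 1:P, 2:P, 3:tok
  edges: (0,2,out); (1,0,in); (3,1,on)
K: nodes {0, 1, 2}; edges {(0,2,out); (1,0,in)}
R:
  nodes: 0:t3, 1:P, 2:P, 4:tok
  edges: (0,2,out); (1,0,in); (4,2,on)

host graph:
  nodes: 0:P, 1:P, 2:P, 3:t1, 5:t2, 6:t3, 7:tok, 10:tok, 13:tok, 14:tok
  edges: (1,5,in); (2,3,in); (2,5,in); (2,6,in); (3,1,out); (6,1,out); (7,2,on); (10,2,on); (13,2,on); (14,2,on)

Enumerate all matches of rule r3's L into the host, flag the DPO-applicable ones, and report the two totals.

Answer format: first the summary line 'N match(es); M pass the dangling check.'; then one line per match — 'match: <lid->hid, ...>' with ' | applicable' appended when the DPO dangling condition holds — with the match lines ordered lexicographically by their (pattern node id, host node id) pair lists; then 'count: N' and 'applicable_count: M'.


4 match(es); 4 pass the dangling check.
match: 0->6, 1->2, 2->1, 3->7 | applicable
match: 0->6, 1->2, 2->1, 3->10 | applicable
match: 0->6, 1->2, 2->1, 3->13 | applicable
match: 0->6, 1->2, 2->1, 3->14 | applicable
count: 4
applicable_count: 4


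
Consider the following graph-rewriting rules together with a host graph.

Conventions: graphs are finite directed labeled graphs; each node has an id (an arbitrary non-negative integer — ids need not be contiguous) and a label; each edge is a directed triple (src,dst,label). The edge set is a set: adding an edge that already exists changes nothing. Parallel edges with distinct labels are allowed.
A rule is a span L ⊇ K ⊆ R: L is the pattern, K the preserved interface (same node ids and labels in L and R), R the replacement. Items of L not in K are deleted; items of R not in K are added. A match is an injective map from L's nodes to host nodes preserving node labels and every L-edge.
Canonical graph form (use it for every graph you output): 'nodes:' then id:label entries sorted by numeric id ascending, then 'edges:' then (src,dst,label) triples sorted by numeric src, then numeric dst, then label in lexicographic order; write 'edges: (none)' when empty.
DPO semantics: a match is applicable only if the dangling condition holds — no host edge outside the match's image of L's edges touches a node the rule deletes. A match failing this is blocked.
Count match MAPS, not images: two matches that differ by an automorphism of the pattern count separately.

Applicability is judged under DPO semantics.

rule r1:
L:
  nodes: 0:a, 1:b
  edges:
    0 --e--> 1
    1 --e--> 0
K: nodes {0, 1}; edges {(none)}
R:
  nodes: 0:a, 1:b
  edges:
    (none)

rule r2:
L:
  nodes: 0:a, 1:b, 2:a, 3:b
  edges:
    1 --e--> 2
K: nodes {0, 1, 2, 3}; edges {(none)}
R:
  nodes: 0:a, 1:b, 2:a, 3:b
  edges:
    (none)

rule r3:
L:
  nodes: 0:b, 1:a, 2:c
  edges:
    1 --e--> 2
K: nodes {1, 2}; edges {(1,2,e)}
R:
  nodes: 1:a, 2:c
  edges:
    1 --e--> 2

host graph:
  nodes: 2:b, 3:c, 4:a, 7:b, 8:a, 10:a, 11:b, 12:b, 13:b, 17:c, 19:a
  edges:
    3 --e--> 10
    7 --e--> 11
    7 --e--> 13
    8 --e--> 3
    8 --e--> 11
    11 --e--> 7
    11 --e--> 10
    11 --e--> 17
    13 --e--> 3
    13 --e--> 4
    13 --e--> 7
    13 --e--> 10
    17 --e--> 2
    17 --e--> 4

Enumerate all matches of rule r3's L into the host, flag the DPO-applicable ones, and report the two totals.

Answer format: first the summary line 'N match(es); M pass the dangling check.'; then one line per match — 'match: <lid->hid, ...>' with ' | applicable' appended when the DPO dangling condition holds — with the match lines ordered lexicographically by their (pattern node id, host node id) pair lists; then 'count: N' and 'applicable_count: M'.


5 match(es); 1 pass the dangling check.
match: 0->2, 1->8, 2->3
match: 0->7, 1->8, 2->3
match: 0->11, 1->8, 2->3
match: 0->12, 1->8, 2->3 | applicable
match: 0->13, 1->8, 2->3
count: 5
applicable_count: 1


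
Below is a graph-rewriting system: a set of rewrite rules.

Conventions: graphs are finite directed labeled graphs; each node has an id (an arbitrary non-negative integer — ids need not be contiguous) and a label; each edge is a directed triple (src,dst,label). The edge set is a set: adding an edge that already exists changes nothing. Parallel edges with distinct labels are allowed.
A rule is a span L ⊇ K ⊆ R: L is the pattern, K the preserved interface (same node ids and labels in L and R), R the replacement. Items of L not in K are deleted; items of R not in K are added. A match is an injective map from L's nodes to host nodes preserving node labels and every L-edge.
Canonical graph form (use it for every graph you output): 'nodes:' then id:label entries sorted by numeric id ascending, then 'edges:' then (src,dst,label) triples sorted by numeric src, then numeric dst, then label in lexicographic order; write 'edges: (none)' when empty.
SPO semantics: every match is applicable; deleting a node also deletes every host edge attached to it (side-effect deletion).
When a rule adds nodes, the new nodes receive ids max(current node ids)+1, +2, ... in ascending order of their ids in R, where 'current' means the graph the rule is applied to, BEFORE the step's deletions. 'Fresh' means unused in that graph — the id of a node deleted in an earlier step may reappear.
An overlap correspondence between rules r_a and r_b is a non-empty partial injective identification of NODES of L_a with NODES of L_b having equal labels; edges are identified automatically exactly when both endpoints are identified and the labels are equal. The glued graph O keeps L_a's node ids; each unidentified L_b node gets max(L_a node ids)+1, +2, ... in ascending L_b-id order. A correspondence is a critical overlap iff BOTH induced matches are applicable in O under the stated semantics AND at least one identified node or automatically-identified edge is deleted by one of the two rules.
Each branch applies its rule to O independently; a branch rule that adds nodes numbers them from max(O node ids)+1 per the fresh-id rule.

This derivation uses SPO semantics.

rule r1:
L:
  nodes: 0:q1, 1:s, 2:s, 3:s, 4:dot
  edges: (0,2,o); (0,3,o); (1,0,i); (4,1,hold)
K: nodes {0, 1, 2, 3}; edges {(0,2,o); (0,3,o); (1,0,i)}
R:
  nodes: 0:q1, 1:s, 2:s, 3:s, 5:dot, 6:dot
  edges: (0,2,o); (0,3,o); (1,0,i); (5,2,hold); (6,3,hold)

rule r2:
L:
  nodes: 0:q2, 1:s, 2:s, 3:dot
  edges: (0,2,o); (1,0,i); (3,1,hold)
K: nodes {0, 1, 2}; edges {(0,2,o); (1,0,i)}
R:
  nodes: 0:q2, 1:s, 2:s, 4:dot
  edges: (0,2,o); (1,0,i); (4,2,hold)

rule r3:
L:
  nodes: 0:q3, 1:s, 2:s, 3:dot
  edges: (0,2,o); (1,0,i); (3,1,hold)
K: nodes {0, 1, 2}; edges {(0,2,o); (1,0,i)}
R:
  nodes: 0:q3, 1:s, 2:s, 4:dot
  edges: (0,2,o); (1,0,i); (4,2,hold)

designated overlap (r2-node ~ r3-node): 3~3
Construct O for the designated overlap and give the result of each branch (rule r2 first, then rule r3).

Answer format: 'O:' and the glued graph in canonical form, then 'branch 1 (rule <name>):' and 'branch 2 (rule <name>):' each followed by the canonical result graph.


O:
nodes: 0:q2, 1:s, 2:s, 3:dot, 4:q3, 5:s, 6:s
edges: (0,2,o); (1,0,i); (3,1,hold); (3,5,hold); (4,6,o); (5,4,i)
branch 1 (rule r2):
nodes: 0:q2, 1:s, 2:s, 4:q3, 5:s, 6:s, 7:dot
edges: (0,2,o); (1,0,i); (4,6,o); (5,4,i); (7,2,hold)
branch 2 (rule r3):
nodes: 0:q2, 1:s, 2:s, 4:q3, 5:s, 6:s, 7:dot
edges: (0,2,o); (1,0,i); (4,6,o); (5,4,i); (7,6,hold)


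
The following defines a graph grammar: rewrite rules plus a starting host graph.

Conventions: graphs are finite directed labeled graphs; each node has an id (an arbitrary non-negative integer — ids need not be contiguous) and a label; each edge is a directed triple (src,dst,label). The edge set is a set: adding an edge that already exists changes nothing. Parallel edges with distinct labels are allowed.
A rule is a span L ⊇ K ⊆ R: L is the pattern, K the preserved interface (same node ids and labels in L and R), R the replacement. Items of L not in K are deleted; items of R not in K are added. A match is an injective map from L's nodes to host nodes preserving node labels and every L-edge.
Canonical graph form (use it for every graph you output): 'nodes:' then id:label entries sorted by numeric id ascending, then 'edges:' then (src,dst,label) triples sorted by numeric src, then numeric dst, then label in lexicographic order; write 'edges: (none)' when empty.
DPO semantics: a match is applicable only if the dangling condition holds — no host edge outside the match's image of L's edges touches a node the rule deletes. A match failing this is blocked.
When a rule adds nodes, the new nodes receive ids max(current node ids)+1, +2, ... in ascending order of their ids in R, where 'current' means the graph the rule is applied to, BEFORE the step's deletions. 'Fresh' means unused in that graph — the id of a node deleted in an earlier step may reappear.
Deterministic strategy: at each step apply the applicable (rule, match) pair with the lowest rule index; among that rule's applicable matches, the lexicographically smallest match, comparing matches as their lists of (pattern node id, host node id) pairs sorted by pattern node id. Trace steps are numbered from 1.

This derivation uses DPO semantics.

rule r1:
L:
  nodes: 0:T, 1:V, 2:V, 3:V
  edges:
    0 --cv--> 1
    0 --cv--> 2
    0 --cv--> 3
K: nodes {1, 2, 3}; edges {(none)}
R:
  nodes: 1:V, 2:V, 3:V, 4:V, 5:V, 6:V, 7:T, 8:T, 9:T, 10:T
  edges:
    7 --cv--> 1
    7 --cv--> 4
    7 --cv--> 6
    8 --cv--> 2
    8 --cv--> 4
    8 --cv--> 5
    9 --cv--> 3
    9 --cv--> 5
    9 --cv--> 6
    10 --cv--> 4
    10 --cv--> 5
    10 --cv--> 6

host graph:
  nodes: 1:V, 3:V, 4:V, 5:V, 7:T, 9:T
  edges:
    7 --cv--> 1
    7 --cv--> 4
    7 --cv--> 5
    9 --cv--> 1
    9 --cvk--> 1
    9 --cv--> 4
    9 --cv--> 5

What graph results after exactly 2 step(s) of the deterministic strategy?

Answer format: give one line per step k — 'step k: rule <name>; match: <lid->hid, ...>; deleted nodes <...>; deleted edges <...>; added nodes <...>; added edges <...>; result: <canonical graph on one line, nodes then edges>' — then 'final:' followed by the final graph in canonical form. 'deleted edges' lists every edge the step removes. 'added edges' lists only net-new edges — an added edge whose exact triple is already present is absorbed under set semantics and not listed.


step 1: rule r1; match: 0->7, 1->1, 2->4, 3->5; deleted nodes 7; deleted edges (7,1,cv); (7,4,cv); (7,5,cv); added nodes 10, 11, 12, 13, 14, 15, 16; added edges (13,1,cv); (13,10,cv); (13,12,cv); (14,4,cv); (14,10,cv); (14,11,cv); (15,5,cv); (15,11,cv); (15,12,cv); (16,10,cv); (16,11,cv); (16,12,cv); result: nodes: 1:V, 3:V, 4:V, 5:V, 9:T, 10:V, 11:V, 12:V, 13:T, 14:T, 15:T, 16:T edges: (9,1,cv); (9,1,cvk); (9,4,cv); (9,5,cv); (13,1,cv); (13,10,cv); (13,12,cv); (14,4,cv); (14,10,cv); (14,11,cv); (15,5,cv); (15,11,cv); (15,12,cv); (16,10,cv); (16,11,cv); (16,12,cv)
step 2: rule r1; match: 0->13, 1->1, 2->10, 3->12; deleted nodes 13; deleted edges (13,1,cv); (13,10,cv); (13,12,cv); added nodes 17, 18, 19, 20, 21, 22, 23; added edges (20,1,cv); (20,17,cv); (20,19,cv); (21,10,cv); (21,17,cv); (21,18,cv); (22,12,cv); (22,18,cv); (22,19,cv); (23,17,cv); (23,18,cv); (23,19,cv); result: nodes: 1:V, 3:V, 4:V, 5:V, 9:T, 10:V, 11:V, 12:V, 14:T, 15:T, 16:T, 17:V, 18:V, 19:V, 20:T, 21:T, 22:T, 23:T edges: (9,1,cv); (9,1,cvk); (9,4,cv); (9,5,cv); (14,4,cv); (14,10,cv); (14,11,cv); (15,5,cv); (15,11,cv); (15,12,cv); (16,10,cv); (16,11,cv); (16,12,cv); (20,1,cv); (20,17,cv); (20,19,cv); (21,10,cv); (21,17,cv); (21,18,cv); (22,12,cv); (22,18,cv); (22,19,cv); (23,17,cv); (23,18,cv); (23,19,cv)
final:
nodes: 1:V, 3:V, 4:V, 5:V, 9:T, 10:V, 11:V, 12:V, 14:T, 15:T, 16:T, 17:V, 18:V, 19:V, 20:T, 21:T, 22:T, 23:T
edges: (9,1,cv); (9,1,cvk); (9,4,cv); (9,5,cv); (14,4,cv); (14,10,cv); (14,11,cv); (15,5,cv); (15,11,cv); (15,12,cv); (16,10,cv); (16,11,cv); (16,12,cv); (20,1,cv); (20,17,cv); (20,19,cv); (21,10,cv); (21,17,cv); (21,18,cv); (22,12,cv); (22,18,cv); (22,19,cv); (23,17,cv); (23,18,cv); (23,19,cv)


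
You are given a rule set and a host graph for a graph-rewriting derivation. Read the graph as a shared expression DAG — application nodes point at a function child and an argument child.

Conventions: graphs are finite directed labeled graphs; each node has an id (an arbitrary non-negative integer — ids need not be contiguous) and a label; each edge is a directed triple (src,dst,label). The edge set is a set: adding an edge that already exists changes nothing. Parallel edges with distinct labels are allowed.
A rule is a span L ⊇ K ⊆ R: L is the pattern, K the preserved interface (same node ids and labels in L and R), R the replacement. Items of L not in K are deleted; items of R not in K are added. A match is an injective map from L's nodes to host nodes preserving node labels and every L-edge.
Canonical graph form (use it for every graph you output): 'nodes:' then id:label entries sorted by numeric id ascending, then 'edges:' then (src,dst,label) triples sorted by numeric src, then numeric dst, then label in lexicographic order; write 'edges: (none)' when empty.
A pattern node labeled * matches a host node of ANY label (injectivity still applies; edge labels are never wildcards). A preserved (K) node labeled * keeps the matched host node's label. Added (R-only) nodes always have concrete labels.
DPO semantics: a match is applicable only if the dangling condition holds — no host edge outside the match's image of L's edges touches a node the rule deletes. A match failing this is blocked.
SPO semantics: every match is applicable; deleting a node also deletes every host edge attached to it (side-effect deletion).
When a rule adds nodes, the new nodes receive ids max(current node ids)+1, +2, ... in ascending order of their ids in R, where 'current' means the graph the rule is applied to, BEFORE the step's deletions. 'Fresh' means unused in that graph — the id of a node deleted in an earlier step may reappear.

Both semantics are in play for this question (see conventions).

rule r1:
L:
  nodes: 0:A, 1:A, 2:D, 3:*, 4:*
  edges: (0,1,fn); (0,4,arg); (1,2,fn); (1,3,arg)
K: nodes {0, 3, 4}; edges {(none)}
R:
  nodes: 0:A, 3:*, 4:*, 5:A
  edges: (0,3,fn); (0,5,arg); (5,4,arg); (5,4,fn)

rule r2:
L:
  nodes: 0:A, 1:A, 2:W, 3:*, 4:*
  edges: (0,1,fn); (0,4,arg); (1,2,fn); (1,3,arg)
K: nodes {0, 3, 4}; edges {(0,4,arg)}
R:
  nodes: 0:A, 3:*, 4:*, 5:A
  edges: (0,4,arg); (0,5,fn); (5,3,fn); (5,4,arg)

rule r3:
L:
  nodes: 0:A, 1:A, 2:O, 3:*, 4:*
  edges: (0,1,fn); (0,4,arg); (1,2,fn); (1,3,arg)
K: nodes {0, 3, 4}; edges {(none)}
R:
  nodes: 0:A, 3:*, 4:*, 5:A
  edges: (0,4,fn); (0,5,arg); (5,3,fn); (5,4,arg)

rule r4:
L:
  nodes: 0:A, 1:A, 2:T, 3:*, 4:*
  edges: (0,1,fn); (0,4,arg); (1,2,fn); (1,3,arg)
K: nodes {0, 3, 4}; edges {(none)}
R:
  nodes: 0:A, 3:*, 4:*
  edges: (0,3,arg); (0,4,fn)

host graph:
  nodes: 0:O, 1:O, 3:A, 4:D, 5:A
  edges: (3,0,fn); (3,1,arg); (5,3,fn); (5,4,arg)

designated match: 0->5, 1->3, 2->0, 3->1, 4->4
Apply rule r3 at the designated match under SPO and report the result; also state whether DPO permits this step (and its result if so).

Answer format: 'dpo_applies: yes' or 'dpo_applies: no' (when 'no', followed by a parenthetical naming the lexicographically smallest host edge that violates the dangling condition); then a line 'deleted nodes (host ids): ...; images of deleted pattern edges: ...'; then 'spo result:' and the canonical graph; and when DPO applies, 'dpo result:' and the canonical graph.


dpo_applies: yes
deleted nodes (host ids): 0, 3; images of deleted pattern edges: (3,0,fn); (3,1,arg); (5,3,fn); (5,4,arg)
spo result:
nodes: 1:O, 4:D, 5:A, 6:A
edges: (5,4,fn); (5,6,arg); (6,1,fn); (6,4,arg)
dpo result:
nodes: 1:O, 4:D, 5:A, 6:A
edges: (5,4,fn); (5,6,arg); (6,1,fn); (6,4,arg)


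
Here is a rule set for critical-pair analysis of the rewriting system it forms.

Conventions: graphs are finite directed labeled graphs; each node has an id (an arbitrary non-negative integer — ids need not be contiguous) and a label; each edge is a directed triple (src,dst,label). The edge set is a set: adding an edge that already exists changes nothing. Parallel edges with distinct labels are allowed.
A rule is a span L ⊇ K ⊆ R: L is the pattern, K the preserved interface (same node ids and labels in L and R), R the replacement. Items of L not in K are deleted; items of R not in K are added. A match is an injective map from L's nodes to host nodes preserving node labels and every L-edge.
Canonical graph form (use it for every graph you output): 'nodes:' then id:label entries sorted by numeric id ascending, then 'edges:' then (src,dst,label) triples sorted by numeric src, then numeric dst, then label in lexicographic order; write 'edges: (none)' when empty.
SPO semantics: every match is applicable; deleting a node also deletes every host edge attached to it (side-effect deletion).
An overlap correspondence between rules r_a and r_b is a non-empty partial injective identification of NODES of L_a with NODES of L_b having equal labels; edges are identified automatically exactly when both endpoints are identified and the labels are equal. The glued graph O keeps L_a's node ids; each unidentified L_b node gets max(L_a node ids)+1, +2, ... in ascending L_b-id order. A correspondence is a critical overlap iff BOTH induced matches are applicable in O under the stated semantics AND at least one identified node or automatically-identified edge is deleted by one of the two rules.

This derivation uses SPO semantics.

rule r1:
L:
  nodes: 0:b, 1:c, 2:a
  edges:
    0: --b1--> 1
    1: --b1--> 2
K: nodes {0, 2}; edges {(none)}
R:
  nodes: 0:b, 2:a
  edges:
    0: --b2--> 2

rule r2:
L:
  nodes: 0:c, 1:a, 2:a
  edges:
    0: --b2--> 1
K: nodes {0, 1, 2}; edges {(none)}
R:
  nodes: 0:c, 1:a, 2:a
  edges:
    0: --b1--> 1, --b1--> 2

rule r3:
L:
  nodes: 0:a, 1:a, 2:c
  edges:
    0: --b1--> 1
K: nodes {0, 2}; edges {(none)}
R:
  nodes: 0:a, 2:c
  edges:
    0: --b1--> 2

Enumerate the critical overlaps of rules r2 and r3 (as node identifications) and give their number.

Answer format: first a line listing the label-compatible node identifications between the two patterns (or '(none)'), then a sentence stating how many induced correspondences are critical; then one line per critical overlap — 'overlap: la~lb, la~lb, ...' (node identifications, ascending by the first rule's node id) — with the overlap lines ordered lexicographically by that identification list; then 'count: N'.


label-compatible node identifications between L(r2) and L(r3): 0~2, 1~0, 1~1, 2~0, 2~1
8 of the induced correspondences are critical overlaps of r2 and r3.
overlap: 0~2, 1~0, 2~1
overlap: 0~2, 1~1
overlap: 0~2, 1~1, 2~0
overlap: 0~2, 2~1
overlap: 1~0, 2~1
overlap: 1~1
overlap: 1~1, 2~0
overlap: 2~1
count: 8
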